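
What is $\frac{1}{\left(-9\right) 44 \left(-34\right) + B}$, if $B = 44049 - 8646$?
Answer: $\frac{1}{48867} \approx 2.0464 \cdot 10^{-5}$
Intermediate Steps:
$B = 35403$
$\frac{1}{\left(-9\right) 44 \left(-34\right) + B} = \frac{1}{\left(-9\right) 44 \left(-34\right) + 35403} = \frac{1}{\left(-396\right) \left(-34\right) + 35403} = \frac{1}{13464 + 35403} = \frac{1}{48867}$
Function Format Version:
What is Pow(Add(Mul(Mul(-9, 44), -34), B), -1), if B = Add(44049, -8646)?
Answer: Rational(1, 48867) ≈ 2.0464e-5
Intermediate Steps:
B = 35403
Pow(Add(Mul(Mul(-9, 44), -34), B), -1) = Pow(Add(Mul(Mul(-9, 44), -34), 35403), -1) = Pow(Add(Mul(-396, -34), 35403), -1) = Pow(Add(13464, 35403), -1) = Pow(48867, -1) = Rational(1, 48867)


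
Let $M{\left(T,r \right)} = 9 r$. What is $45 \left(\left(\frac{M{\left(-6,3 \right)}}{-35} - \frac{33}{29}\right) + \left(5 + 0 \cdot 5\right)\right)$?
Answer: $\frac{28233}{203} \approx 139.08$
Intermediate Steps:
$45 \left(\left(\frac{M{\left(-6,3 \right)}}{-35} - \frac{33}{29}\right) + \left(5 + 0 \cdot 5\right)\right) = 45 \left(\left(\frac{9 \cdot 3}{-35} - \frac{33}{29}\right) + \left(5 + 0 \cdot 5\right)\right) = 45 \left(\left(27 \left(- \frac{1}{35}\right) - \frac{33}{29}\right) + \left(5 + 0\right)\right) = 45 \left(\left(- \frac{27}{35} - \frac{33}{29}\right) + 5\right) = 45 \left(- \frac{1938}{1015} + 5\right) = 45 \cdot \frac{3137}{1015} = \frac{28233}{203}$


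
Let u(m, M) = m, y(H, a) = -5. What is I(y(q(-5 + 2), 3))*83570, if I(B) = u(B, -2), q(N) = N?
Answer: -417850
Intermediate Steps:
I(B) = B
I(y(q(-5 + 2), 3))*83570 = -5*83570 = -417850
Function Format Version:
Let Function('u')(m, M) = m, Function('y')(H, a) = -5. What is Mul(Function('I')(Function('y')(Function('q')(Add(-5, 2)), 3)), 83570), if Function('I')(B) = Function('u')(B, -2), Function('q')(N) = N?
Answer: -417850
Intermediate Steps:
Function('I')(B) = B
Mul(Function('I')(Function('y')(Function('q')(Add(-5, 2)), 3)), 83570) = Mul(-5, 83570) = -417850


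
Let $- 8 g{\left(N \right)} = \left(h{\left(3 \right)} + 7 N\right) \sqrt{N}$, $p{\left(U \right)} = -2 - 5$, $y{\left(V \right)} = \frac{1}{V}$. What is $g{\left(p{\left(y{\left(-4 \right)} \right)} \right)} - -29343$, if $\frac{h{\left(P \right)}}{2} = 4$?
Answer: $29343 + \frac{41 i \sqrt{7}}{8} \approx 29343.0 + 13.559 i$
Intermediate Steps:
$h{\left(P \right)} = 8$ ($h{\left(P \right)} = 2 \cdot 4 = 8$)
$p{\left(U \right)} = -7$ ($p{\left(U \right)} = -2 - 5 = -7$)
$g{\left(N \right)} = - \frac{\sqrt{N} \left(8 + 7 N\right)}{8}$ ($g{\left(N \right)} = - \frac{\left(8 + 7 N\right) \sqrt{N}}{8} = - \frac{\sqrt{N} \left(8 + 7 N\right)}{8}$)
$g{\left(p{\left(y{\left(-4 \right)} \right)} \right)} - -29343 = \frac{\sqrt{-7} \left(-8 - -49\right)}{8} - -29343 = \frac{i \sqrt{7} \left(-8 + 49\right)}{8} + 29343 = \frac{1}{8} i \sqrt{7} \cdot 41 + 29343 = \frac{41 i \sqrt{7}}{8} + 29343 = 29343 + \frac{41 i \sqrt{7}}{8}$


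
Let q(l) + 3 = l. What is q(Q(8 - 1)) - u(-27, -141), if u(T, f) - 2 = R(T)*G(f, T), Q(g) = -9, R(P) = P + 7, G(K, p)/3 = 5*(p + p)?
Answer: -16214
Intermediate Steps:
G(K, p) = 30*p (G(K, p) = 3*(5*(p + p)) = 3*(5*(2*p)) = 3*(10*p) = 30*p)
R(P) = 7 + P
u(T, f) = 2 + 30*T*(7 + T) (u(T, f) = 2 + (7 + T)*(30*T) = 2 + 30*T*(7 + T))
q(l) = -3 + l
q(Q(8 - 1)) - u(-27, -141) = (-3 - 9) - (2 + 30*(-27)*(7 - 27)) = -12 - (2 + 30*(-27)*(-20)) = -12 - (2 + 16200) = -12 - 1*16202 = -12 - 16202 = -16214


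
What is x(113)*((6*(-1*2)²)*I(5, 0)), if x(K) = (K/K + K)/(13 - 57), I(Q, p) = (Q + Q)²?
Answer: -68400/11 ≈ -6218.2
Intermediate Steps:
I(Q, p) = 4*Q² (I(Q, p) = (2*Q)² = 4*Q²)
x(K) = -1/44 - K/44 (x(K) = (1 + K)/(-44) = (1 + K)*(-1/44) = -1/44 - K/44)
x(113)*((6*(-1*2)²)*I(5, 0)) = (-1/44 - 1/44*113)*((6*(-1*2)²)*(4*5²)) = (-1/44 - 113/44)*((6*(-2)²)*(4*25)) = -57*6*4*100/22 = -684*100/11 = -57/22*2400 = -68400/11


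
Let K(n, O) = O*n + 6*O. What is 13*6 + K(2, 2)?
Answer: 94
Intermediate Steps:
K(n, O) = 6*O + O*n
13*6 + K(2, 2) = 13*6 + 2*(6 + 2) = 78 + 2*8 = 78 + 16 = 94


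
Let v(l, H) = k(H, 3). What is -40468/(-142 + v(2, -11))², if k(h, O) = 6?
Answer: -10117/4624 ≈ -2.1879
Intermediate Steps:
v(l, H) = 6
-40468/(-142 + v(2, -11))² = -40468/(-142 + 6)² = -40468/((-136)²) = -40468/18496 = -40468*1/18496 = -10117/4624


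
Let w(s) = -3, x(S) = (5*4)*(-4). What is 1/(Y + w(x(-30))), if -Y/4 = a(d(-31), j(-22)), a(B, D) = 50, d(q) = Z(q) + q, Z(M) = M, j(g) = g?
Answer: -1/203 ≈ -0.0049261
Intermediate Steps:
x(S) = -80 (x(S) = 20*(-4) = -80)
d(q) = 2*q (d(q) = q + q = 2*q)
Y = -200 (Y = -4*50 = -200)
1/(Y + w(x(-30))) = 1/(-200 - 3) = 1/(-203) = -1/203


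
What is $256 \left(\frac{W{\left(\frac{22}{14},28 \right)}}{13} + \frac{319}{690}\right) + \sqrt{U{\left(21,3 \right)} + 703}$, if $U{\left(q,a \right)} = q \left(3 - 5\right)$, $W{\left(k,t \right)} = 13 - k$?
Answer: $\frac{10781312}{31395} + \sqrt{661} \approx 369.12$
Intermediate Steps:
$U{\left(q,a \right)} = - 2 q$ ($U{\left(q,a \right)} = q \left(3 - 5\right) = q \left(-2\right) = - 2 q$)
$256 \left(\frac{W{\left(\frac{22}{14},28 \right)}}{13} + \frac{319}{690}\right) + \sqrt{U{\left(21,3 \right)} + 703} = 256 \left(\frac{13 - \frac{22}{14}}{13} + \frac{319}{690}\right) + \sqrt{\left(-2\right) 21 + 703} = 256 \left(\left(13 - 22 \cdot \frac{1}{14}\right) \frac{1}{13} + 319 \cdot \frac{1}{690}\right) + \sqrt{-42 + 703} = 256 \left(\left(13 - \frac{11}{7}\right) \frac{1}{13} + \frac{319}{690}\right) + \sqrt{661} = 256 \left(\frac{80}{7} \cdot \frac{1}{13} + \frac{319}{690}\right) + \sqrt{661} = 256 \left(\frac{80}{91} + \frac{319}{690}\right) + \sqrt{661} = 256 \cdot \frac{84229}{62790} + \sqrt{661} = \frac{10781312}{31395} + \sqrt{661}$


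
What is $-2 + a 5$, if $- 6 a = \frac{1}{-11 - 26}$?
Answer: $- \frac{439}{222} \approx -1.9775$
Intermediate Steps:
$a = \frac{1}{222}$ ($a = - \frac{1}{6 \left(-11 - 26\right)} = - \frac{1}{6 \left(-37\right)} = \left(- \frac{1}{6}\right) \left(- \frac{1}{37}\right) = \frac{1}{222} \approx 0.0045045$)
$-2 + a 5 = -2 + \frac{1}{222} \cdot 5 = -2 + \frac{5}{222} = - \frac{439}{222}$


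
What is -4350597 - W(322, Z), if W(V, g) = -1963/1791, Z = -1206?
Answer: -7791917264/1791 ≈ -4.3506e+6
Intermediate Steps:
W(V, g) = -1963/1791 (W(V, g) = -1963*1/1791 = -1963/1791)
-4350597 - W(322, Z) = -4350597 - 1*(-1963/1791) = -4350597 + 1963/1791 = -7791917264/1791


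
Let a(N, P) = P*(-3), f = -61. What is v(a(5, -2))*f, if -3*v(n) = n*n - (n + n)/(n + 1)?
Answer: 4880/7 ≈ 697.14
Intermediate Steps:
a(N, P) = -3*P
v(n) = -n²/3 + 2*n/(3*(1 + n)) (v(n) = -(n*n - (n + n)/(n + 1))/3 = -(n² - 2*n/(1 + n))/3 = -n²/3 + 2*n/(3*(1 + n)))
v(a(5, -2))*f = ((-3*(-2))*(2 - (-3)*(-2) - (-3*(-2))²)/(3*(1 - 3*(-2))))*(-61) = ((⅓)*6*(2 - 1*6 - 1*6²)/(1 + 6))*(-61) = ((⅓)*6*(2 - 6 - 1*36)/7)*(-61) = ((⅓)*6*(⅐)*(2 - 6 - 36))*(-61) = ((⅓)*6*(⅐)*(-40))*(-61) = -80/7*(-61) = 4880/7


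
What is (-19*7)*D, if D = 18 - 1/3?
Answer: -7049/3 ≈ -2349.7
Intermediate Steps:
D = 53/3 (D = 18 - 1*⅓ = 18 - ⅓ = 53/3 ≈ 17.667)
(-19*7)*D = -19*7*(53/3) = -133*53/3 = -7049/3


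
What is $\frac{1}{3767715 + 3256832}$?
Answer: $\frac{1}{7024547} \approx 1.4236 \cdot 10^{-7}$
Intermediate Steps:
$\frac{1}{3767715 + 3256832} = \frac{1}{7024547}$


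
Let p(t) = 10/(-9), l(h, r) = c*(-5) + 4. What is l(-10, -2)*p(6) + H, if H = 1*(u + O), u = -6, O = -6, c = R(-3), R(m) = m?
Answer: -298/9 ≈ -33.111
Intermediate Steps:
c = -3
l(h, r) = 19 (l(h, r) = -3*(-5) + 4 = 15 + 4 = 19)
p(t) = -10/9 (p(t) = 10*(-⅑) = -10/9)
H = -12 (H = 1*(-6 - 6) = 1*(-12) = -12)
l(-10, -2)*p(6) + H = 19*(-10/9) - 12 = -190/9 - 12 = -298/9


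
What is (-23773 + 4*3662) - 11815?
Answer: -20940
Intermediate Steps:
(-23773 + 4*3662) - 11815 = (-23773 + 14648) - 11815 = -9125 - 11815 = -20940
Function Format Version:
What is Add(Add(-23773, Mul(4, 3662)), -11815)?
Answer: -20940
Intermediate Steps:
Add(Add(-23773, Mul(4, 3662)), -11815) = Add(Add(-23773, 14648), -11815) = Add(-9125, -11815) = -20940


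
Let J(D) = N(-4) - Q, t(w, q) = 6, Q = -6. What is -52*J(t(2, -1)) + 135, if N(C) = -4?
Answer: 31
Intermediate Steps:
J(D) = 2 (J(D) = -4 - 1*(-6) = -4 + 6 = 2)
-52*J(t(2, -1)) + 135 = -52*2 + 135 = -104 + 135 = 31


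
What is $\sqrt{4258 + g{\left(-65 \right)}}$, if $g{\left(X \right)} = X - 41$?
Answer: $2 \sqrt{1038} \approx 64.436$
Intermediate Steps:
$g{\left(X \right)} = -41 + X$
$\sqrt{4258 + g{\left(-65 \right)}} = \sqrt{4258 - 106} = \sqrt{4152} = 2 \sqrt{1038}$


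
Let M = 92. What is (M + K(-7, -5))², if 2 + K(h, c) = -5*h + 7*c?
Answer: 8100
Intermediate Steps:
K(h, c) = -2 - 5*h + 7*c (K(h, c) = -2 + (-5*h + 7*c) = -2 - 5*h + 7*c)
(M + K(-7, -5))² = (92 + (-2 - 5*(-7) + 7*(-5)))² = (92 + (-2 + 35 - 35))² = (92 - 2)² = 90² = 8100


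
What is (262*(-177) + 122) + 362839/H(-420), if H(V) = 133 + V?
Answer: -13637163/287 ≈ -47516.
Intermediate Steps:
(262*(-177) + 122) + 362839/H(-420) = (262*(-177) + 122) + 362839/(133 - 420) = (-46374 + 122) + 362839/(-287) = -46252 + 362839*(-1/287) = -46252 - 362839/287 = -13637163/287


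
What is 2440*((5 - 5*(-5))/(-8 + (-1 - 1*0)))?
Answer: -24400/3 ≈ -8133.3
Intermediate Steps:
2440*((5 - 5*(-5))/(-8 + (-1 - 1*0))) = 2440*((5 + 25)/(-8 + (-1 + 0))) = 2440*(30/(-8 - 1)) = 2440*(30/(-9)) = 2440*(30*(-1/9)) = 2440*(-10/3) = -24400/3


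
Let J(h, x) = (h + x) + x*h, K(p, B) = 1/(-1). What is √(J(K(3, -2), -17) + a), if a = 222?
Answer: √221 ≈ 14.866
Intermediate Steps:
K(p, B) = -1 (K(p, B) = 1*(-1) = -1)
J(h, x) = h + x + h*x (J(h, x) = (h + x) + h*x = h + x + h*x)
√(J(K(3, -2), -17) + a) = √((-1 - 17 - 1*(-17)) + 222) = √((-1 - 17 + 17) + 222) = √(-1 + 222) = √221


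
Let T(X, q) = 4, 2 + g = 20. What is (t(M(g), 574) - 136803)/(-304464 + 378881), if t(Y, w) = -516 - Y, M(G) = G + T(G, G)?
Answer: -137341/74417 ≈ -1.8456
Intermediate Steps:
g = 18 (g = -2 + 20 = 18)
M(G) = 4 + G (M(G) = G + 4 = 4 + G)
(t(M(g), 574) - 136803)/(-304464 + 378881) = ((-516 - (4 + 18)) - 136803)/(-304464 + 378881) = ((-516 - 1*22) - 136803)/74417 = ((-516 - 22) - 136803)*(1/74417) = (-538 - 136803)*(1/74417) = -137341*1/74417 = -137341/74417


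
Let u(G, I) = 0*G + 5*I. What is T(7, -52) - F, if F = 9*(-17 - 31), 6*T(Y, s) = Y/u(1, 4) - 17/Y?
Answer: 120863/280 ≈ 431.65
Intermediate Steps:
u(G, I) = 5*I (u(G, I) = 0 + 5*I = 5*I)
T(Y, s) = -17/(6*Y) + Y/120 (T(Y, s) = (Y/((5*4)) - 17/Y)/6 = (Y/20 - 17/Y)/6 = (-17/Y + Y/20)/6 = -17/(6*Y) + Y/120)
F = -432 (F = 9*(-48) = -432)
T(7, -52) - F = (1/120)*(-340 + 7²)/7 - 1*(-432) = (1/120)*(⅐)*(-340 + 49) + 432 = (1/120)*(⅐)*(-291) + 432 = -97/280 + 432 = 120863/280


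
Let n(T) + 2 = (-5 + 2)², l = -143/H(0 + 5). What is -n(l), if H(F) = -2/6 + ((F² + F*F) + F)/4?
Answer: -7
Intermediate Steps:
H(F) = -⅓ + F²/2 + F/4 (H(F) = -2*⅙ + ((F² + F²) + F)*(¼) = -⅓ + (2*F² + F)*(¼) = -⅓ + (F + 2*F²)*(¼) = -⅓ + (F²/2 + F/4) = -⅓ + F²/2 + F/4)
l = -1716/161 (l = -143/(-⅓ + (0 + 5)²/2 + (0 + 5)/4) = -143/(-⅓ + (½)*5² + (¼)*5) = -143/(-⅓ + (½)*25 + 5/4) = -143/(-⅓ + 25/2 + 5/4) = -143/161/12 = -143*12/161 = -1716/161 ≈ -10.658)
n(T) = 7 (n(T) = -2 + (-5 + 2)² = -2 + (-3)² = -2 + 9 = 7)
-n(l) = -1*7 = -7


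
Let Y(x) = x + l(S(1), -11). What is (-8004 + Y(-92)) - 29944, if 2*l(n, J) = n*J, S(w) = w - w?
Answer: -38040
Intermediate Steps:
S(w) = 0
l(n, J) = J*n/2 (l(n, J) = (n*J)/2 = (J*n)/2 = J*n/2)
Y(x) = x (Y(x) = x + (½)*(-11)*0 = x + 0 = x)
(-8004 + Y(-92)) - 29944 = (-8004 - 92) - 29944 = -8096 - 29944 = -38040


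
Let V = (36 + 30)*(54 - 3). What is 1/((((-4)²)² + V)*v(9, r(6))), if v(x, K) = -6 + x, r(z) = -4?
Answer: 1/10866 ≈ 9.2030e-5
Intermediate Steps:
V = 3366 (V = 66*51 = 3366)
1/((((-4)²)² + V)*v(9, r(6))) = 1/((((-4)²)² + 3366)*(-6 + 9)) = 1/((16² + 3366)*3) = 1/((256 + 3366)*3) = 1/(3622*3) = 1/10866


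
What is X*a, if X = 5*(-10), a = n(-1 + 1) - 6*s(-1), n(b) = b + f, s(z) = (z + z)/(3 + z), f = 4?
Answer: -500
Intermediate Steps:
s(z) = 2*z/(3 + z) (s(z) = (2*z)/(3 + z) = 2*z/(3 + z))
n(b) = 4 + b (n(b) = b + 4 = 4 + b)
a = 10 (a = (4 + (-1 + 1)) - 12*(-1)/(3 - 1) = (4 + 0) - 12*(-1)/2 = 4 - 12*(-1)/2 = 4 - 6*(-1) = 4 + 6 = 10)
X = -50
X*a = -50*10 = -500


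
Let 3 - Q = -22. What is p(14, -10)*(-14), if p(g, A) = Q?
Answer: -350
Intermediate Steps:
Q = 25 (Q = 3 - 1*(-22) = 3 + 22 = 25)
p(g, A) = 25
p(14, -10)*(-14) = 25*(-14) = -350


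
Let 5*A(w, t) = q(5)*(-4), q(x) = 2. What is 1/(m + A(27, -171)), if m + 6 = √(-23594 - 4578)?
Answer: -95/352872 - 25*I*√7043/352872 ≈ -0.00026922 - 0.0059457*I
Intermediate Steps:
m = -6 + 2*I*√7043 (m = -6 + √(-23594 - 4578) = -6 + √(-28172) = -6 + 2*I*√7043 ≈ -6.0 + 167.85*I)
A(w, t) = -8/5 (A(w, t) = (2*(-4))/5 = (⅕)*(-8) = -8/5)
1/(m + A(27, -171)) = 1/((-6 + 2*I*√7043) - 8/5) = 1/(-38/5 + 2*I*√7043)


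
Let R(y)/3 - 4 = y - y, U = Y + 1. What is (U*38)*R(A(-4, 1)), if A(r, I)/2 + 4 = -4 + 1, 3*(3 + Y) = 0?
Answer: -912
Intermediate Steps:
Y = -3 (Y = -3 + (⅓)*0 = -3 + 0 = -3)
A(r, I) = -14 (A(r, I) = -8 + 2*(-4 + 1) = -8 + 2*(-3) = -8 - 6 = -14)
U = -2 (U = -3 + 1 = -2)
R(y) = 12 (R(y) = 12 + 3*(y - y) = 12 + 3*0 = 12 + 0 = 12)
(U*38)*R(A(-4, 1)) = -2*38*12 = -76*12 = -912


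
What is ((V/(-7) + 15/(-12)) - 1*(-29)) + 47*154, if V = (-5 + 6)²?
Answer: 203437/28 ≈ 7265.6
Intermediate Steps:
V = 1 (V = 1² = 1)
((V/(-7) + 15/(-12)) - 1*(-29)) + 47*154 = ((1/(-7) + 15/(-12)) - 1*(-29)) + 47*154 = ((1*(-⅐) + 15*(-1/12)) + 29) + 7238 = ((-⅐ - 5/4) + 29) + 7238 = (-39/28 + 29) + 7238 = 773/28 + 7238 = 203437/28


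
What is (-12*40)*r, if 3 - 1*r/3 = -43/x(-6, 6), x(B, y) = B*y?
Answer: -2600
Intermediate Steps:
r = 65/12 (r = 9 - (-129)/((-6*6)) = 9 - (-129)/(-36) = 9 - (-129)*(-1)/36 = 9 - 3*43/36 = 9 - 43/12 = 65/12 ≈ 5.4167)
(-12*40)*r = -12*40*(65/12) = -480*65/12 = -2600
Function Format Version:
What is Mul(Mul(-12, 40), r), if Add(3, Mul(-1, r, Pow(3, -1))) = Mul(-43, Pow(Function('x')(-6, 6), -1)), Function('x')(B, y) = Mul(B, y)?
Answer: -2600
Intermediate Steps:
r = Rational(65, 12) (r = Add(9, Mul(-3, Mul(-43, Pow(Mul(-6, 6), -1)))) = Add(9, Mul(-3, Mul(-43, Pow(-36, -1)))) = Add(9, Mul(-3, Mul(-43, Rational(-1, 36)))) = Add(9, Mul(-3, Rational(43, 36))) = Add(9, Rational(-43, 12)) = Rational(65, 12) ≈ 5.4167)
Mul(Mul(-12, 40), r) = Mul(Mul(-12, 40), Rational(65, 12)) = Mul(-480, Rational(65, 12)) = -2600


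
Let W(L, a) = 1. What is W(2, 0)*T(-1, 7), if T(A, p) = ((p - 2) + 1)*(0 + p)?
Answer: 42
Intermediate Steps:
T(A, p) = p*(-1 + p) (T(A, p) = ((-2 + p) + 1)*p = (-1 + p)*p = p*(-1 + p))
W(2, 0)*T(-1, 7) = 1*(7*(-1 + 7)) = 1*(7*6) = 1*42 = 42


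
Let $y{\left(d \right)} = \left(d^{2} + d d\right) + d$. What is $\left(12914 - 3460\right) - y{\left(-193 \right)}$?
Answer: $-64851$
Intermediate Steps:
$y{\left(d \right)} = d + 2 d^{2}$ ($y{\left(d \right)} = \left(d^{2} + d^{2}\right) + d = 2 d^{2} + d = d + 2 d^{2}$)
$\left(12914 - 3460\right) - y{\left(-193 \right)} = \left(12914 - 3460\right) - - 193 \left(1 + 2 \left(-193\right)\right) = 9454 - - 193 \left(1 - 386\right) = 9454 - \left(-193\right) \left(-385\right) = 9454 - 74305 = -64851$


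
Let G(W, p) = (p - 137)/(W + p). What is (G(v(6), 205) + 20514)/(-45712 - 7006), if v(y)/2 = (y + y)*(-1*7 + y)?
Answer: -1856551/4770979 ≈ -0.38913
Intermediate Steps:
v(y) = 4*y*(-7 + y) (v(y) = 2*((y + y)*(-1*7 + y)) = 2*((2*y)*(-7 + y)) = 2*(2*y*(-7 + y)) = 4*y*(-7 + y))
G(W, p) = (-137 + p)/(W + p)
(G(v(6), 205) + 20514)/(-45712 - 7006) = ((-137 + 205)/(4*6*(-7 + 6) + 205) + 20514)/(-45712 - 7006) = (68/(4*6*(-1) + 205) + 20514)/(-52718) = (68/(-24 + 205) + 20514)*(-1/52718) = (68/181 + 20514)*(-1/52718) = (3713102/181)*(-1/52718) = -1856551/4770979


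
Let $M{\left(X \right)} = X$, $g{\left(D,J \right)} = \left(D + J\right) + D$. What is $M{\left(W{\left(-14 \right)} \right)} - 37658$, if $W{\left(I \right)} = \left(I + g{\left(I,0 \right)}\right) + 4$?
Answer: $-37696$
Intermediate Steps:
$g{\left(D,J \right)} = J + 2 D$
$W{\left(I \right)} = 4 + 3 I$ ($W{\left(I \right)} = \left(I + \left(0 + 2 I\right)\right) + 4 = \left(I + 2 I\right) + 4 = 3 I + 4 = 4 + 3 I$)
$M{\left(W{\left(-14 \right)} \right)} - 37658 = \left(4 + 3 \left(-14\right)\right) - 37658 = \left(4 - 42\right) - 37658 = -38 - 37658 = -37696$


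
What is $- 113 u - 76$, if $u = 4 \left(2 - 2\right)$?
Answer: $-76$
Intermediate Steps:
$u = 0$ ($u = 4 \cdot 0 = 0$)
$- 113 u - 76 = \left(-113\right) 0 - 76 = 0 - 76 = -76$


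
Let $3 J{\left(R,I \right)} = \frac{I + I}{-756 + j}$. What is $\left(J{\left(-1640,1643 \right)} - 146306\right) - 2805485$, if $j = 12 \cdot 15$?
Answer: $- \frac{2550349067}{864} \approx -2.9518 \cdot 10^{6}$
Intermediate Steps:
$j = 180$
$J{\left(R,I \right)} = - \frac{I}{864}$ ($J{\left(R,I \right)} = \frac{\left(I + I\right) \frac{1}{-756 + 180}}{3} = \frac{2 I \frac{1}{-576}}{3} = \frac{2 I \left(- \frac{1}{576}\right)}{3} = \frac{\left(- \frac{1}{288}\right) I}{3} = - \frac{I}{864}$)
$\left(J{\left(-1640,1643 \right)} - 146306\right) - 2805485 = \left(\left(- \frac{1}{864}\right) 1643 - 146306\right) - 2805485 = \left(- \frac{1643}{864} - 146306\right) - 2805485 = - \frac{126410027}{864} - 2805485 = - \frac{2550349067}{864}$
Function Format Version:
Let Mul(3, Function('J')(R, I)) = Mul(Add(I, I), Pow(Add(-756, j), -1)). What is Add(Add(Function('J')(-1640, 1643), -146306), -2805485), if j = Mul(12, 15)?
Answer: Rational(-2550349067, 864) ≈ -2.9518e+6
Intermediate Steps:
j = 180
Function('J')(R, I) = Mul(Rational(-1, 864), I) (Function('J')(R, I) = Mul(Rational(1, 3), Mul(Add(I, I), Pow(Add(-756, 180), -1))) = Mul(Rational(1, 3), Mul(Mul(2, I), Pow(-576, -1))) = Mul(Rational(1, 3), Mul(Mul(2, I), Rational(-1, 576))) = Mul(Rational(1, 3), Mul(Rational(-1, 288), I)) = Mul(Rational(-1, 864), I))
Add(Add(Function('J')(-1640, 1643), -146306), -2805485) = Add(Add(Mul(Rational(-1, 864), 1643), -146306), -2805485) = Add(Add(Rational(-1643, 864), -146306), -2805485) = Add(Rational(-126410027, 864), -2805485) = Rational(-2550349067, 864)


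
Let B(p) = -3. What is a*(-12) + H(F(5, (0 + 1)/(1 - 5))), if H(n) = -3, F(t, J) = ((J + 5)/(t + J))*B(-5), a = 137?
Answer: -1647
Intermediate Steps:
F(t, J) = -3*(5 + J)/(J + t) (F(t, J) = ((J + 5)/(t + J))*(-3) = ((5 + J)/(J + t))*(-3) = -3*(5 + J)/(J + t))
a*(-12) + H(F(5, (0 + 1)/(1 - 5))) = 137*(-12) - 3 = -1644 - 3 = -1647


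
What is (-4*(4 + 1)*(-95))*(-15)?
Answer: -28500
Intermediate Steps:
(-4*(4 + 1)*(-95))*(-15) = (-4*5*(-95))*(-15) = -20*(-95)*(-15) = 1900*(-15) = -28500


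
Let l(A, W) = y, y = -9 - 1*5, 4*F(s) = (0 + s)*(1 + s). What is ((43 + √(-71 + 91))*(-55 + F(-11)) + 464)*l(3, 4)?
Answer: 10059 + 770*√5 ≈ 11781.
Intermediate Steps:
F(s) = s*(1 + s)/4 (F(s) = ((0 + s)*(1 + s))/4 = (s*(1 + s))/4 = s*(1 + s)/4)
y = -14 (y = -9 - 5 = -14)
l(A, W) = -14
((43 + √(-71 + 91))*(-55 + F(-11)) + 464)*l(3, 4) = ((43 + √(-71 + 91))*(-55 + (¼)*(-11)*(1 - 11)) + 464)*(-14) = ((43 + √20)*(-55 + (¼)*(-11)*(-10)) + 464)*(-14) = ((43 + 2*√5)*(-55 + 55/2) + 464)*(-14) = ((43 + 2*√5)*(-55/2) + 464)*(-14) = ((-2365/2 - 55*√5) + 464)*(-14) = (-1437/2 - 55*√5)*(-14) = 10059 + 770*√5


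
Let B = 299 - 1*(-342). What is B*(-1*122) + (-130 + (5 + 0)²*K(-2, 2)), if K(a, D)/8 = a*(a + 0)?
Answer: -77532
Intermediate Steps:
K(a, D) = 8*a² (K(a, D) = 8*(a*(a + 0)) = 8*(a*a) = 8*a²)
B = 641 (B = 299 + 342 = 641)
B*(-1*122) + (-130 + (5 + 0)²*K(-2, 2)) = 641*(-1*122) + (-130 + (5 + 0)²*(8*(-2)²)) = 641*(-122) + (-130 + 5²*(8*4)) = -78202 + (-130 + 25*32) = -78202 + (-130 + 800) = -78202 + 670 = -77532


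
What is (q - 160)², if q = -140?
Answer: 90000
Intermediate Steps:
(q - 160)² = (-140 - 160)² = (-300)² = 90000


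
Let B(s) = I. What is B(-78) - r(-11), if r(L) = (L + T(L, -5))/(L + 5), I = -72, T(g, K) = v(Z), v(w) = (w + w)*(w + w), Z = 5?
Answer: -343/6 ≈ -57.167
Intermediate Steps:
v(w) = 4*w**2 (v(w) = (2*w)*(2*w) = 4*w**2)
T(g, K) = 100 (T(g, K) = 4*5**2 = 4*25 = 100)
B(s) = -72
r(L) = (100 + L)/(5 + L) (r(L) = (L + 100)/(L + 5) = (100 + L)/(5 + L))
B(-78) - r(-11) = -72 - (100 - 11)/(5 - 11) = -72 - 89/(-6) = -72 - (-1)*89/6 = -72 - 1*(-89/6) = -72 + 89/6 = -343/6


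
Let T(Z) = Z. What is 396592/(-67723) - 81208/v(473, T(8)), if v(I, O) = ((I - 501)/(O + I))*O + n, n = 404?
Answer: -680577465226/3286258575 ≈ -207.10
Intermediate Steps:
v(I, O) = 404 + O*(-501 + I)/(I + O) (v(I, O) = ((I - 501)/(O + I))*O + 404 = ((-501 + I)/(I + O))*O + 404 = O*(-501 + I)/(I + O) + 404 = 404 + O*(-501 + I)/(I + O))
396592/(-67723) - 81208/v(473, T(8)) = 396592/(-67723) - 81208*(473 + 8)/(-97*8 + 404*473 + 473*8) = 396592*(-1/67723) - 81208*481/(-776 + 191092 + 3784) = -396592/67723 - 81208/((1/481)*194100) = -396592/67723 - 81208/194100/481 = -396592/67723 - 81208*481/194100 = -396592/67723 - 9765262/48525 = -680577465226/3286258575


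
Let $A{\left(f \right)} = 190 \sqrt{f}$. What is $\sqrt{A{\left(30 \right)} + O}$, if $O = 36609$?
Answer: $\sqrt{36609 + 190 \sqrt{30}} \approx 194.04$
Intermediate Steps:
$\sqrt{A{\left(30 \right)} + O} = \sqrt{190 \sqrt{30} + 36609} = \sqrt{36609 + 190 \sqrt{30}}$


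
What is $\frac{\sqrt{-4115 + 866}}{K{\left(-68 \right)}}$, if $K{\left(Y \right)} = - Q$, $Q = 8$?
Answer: $- \frac{57 i}{8} \approx - 7.125 i$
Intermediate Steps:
$K{\left(Y \right)} = -8$ ($K{\left(Y \right)} = \left(-1\right) 8 = -8$)
$\frac{\sqrt{-4115 + 866}}{K{\left(-68 \right)}} = \frac{\sqrt{-4115 + 866}}{-8} = \sqrt{-3249} \left(- \frac{1}{8}\right) = 57 i \left(- \frac{1}{8}\right) = - \frac{57 i}{8}$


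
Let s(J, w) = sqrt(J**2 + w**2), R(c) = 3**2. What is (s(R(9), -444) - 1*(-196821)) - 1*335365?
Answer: -138544 + 3*sqrt(21913) ≈ -1.3810e+5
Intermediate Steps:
R(c) = 9
(s(R(9), -444) - 1*(-196821)) - 1*335365 = (sqrt(9**2 + (-444)**2) - 1*(-196821)) - 1*335365 = (sqrt(81 + 197136) + 196821) - 335365 = (sqrt(197217) + 196821) - 335365 = (3*sqrt(21913) + 196821) - 335365 = (196821 + 3*sqrt(21913)) - 335365 = -138544 + 3*sqrt(21913)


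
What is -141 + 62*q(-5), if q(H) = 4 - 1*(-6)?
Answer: 479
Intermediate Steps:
q(H) = 10 (q(H) = 4 + 6 = 10)
-141 + 62*q(-5) = -141 + 62*10 = -141 + 620 = 479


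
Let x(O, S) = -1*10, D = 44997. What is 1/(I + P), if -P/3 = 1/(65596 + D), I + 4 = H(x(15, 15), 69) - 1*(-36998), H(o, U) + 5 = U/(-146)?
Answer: 16146578/597238142287 ≈ 2.7035e-5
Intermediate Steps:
x(O, S) = -10
H(o, U) = -5 - U/146 (H(o, U) = -5 + U/(-146) = -5 + U*(-1/146) = -5 - U/146)
I = 5400325/146 (I = -4 + ((-5 - 1/146*69) - 1*(-36998)) = -4 + ((-5 - 69/146) + 36998) = -4 + (-799/146 + 36998) = -4 + 5400909/146 = 5400325/146 ≈ 36989.)
P = -3/110593 (P = -3/(65596 + 44997) = -3/110593 ≈ -2.7126e-5)
1/(I + P) = 1/(5400325/146 - 3/110593) = 1/(597238142287/16146578) = 16146578/597238142287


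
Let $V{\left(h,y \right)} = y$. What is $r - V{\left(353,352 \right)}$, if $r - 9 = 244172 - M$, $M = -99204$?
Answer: $343033$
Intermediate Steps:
$r = 343385$ ($r = 9 + \left(244172 - -99204\right) = 9 + \left(244172 + 99204\right) = 9 + 343376 = 343385$)
$r - V{\left(353,352 \right)} = 343385 - 352 = 343033$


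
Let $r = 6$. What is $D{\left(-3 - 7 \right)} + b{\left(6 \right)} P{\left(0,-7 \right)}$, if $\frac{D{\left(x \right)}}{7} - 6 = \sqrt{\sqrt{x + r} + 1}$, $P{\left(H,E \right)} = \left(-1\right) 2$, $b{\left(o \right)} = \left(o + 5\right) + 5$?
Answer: $10 + 7 \sqrt{1 + 2 i} \approx 18.904 + 5.5031 i$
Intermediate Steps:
$b{\left(o \right)} = 10 + o$ ($b{\left(o \right)} = \left(5 + o\right) + 5 = 10 + o$)
$P{\left(H,E \right)} = -2$
$D{\left(x \right)} = 42 + 7 \sqrt{1 + \sqrt{6 + x}}$ ($D{\left(x \right)} = 42 + 7 \sqrt{\sqrt{x + 6} + 1} = 42 + 7 \sqrt{\sqrt{6 + x} + 1} = 42 + 7 \sqrt{1 + \sqrt{6 + x}}$)
$D{\left(-3 - 7 \right)} + b{\left(6 \right)} P{\left(0,-7 \right)} = \left(42 + 7 \sqrt{1 + \sqrt{6 - 10}}\right) + \left(10 + 6\right) \left(-2\right) = \left(42 + 7 \sqrt{1 + \sqrt{6 - 10}}\right) + 16 \left(-2\right) = \left(42 + 7 \sqrt{1 + \sqrt{6 - 10}}\right) - 32 = \left(42 + 7 \sqrt{1 + \sqrt{-4}}\right) - 32 = \left(42 + 7 \sqrt{1 + 2 i}\right) - 32 = 10 + 7 \sqrt{1 + 2 i}$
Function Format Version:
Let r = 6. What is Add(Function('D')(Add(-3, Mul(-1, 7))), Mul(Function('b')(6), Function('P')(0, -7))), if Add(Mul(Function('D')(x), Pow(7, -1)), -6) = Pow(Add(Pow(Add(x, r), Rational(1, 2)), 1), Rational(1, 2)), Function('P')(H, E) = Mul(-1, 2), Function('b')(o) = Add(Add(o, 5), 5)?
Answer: Add(10, Mul(7, Pow(Add(1, Mul(2, I)), Rational(1, 2)))) ≈ Add(18.904, Mul(5.5031, I))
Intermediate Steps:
Function('b')(o) = Add(10, o) (Function('b')(o) = Add(Add(5, o), 5) = Add(10, o))
Function('P')(H, E) = -2
Function('D')(x) = Add(42, Mul(7, Pow(Add(1, Pow(Add(6, x), Rational(1, 2))), Rational(1, 2)))) (Function('D')(x) = Add(42, Mul(7, Pow(Add(Pow(Add(x, 6), Rational(1, 2)), 1), Rational(1, 2)))) = Add(42, Mul(7, Pow(Add(Pow(Add(6, x), Rational(1, 2)), 1), Rational(1, 2)))) = Add(42, Mul(7, Pow(Add(1, Pow(Add(6, x), Rational(1, 2))), Rational(1, 2)))))
Add(Function('D')(Add(-3, Mul(-1, 7))), Mul(Function('b')(6), Function('P')(0, -7))) = Add(Add(42, Mul(7, Pow(Add(1, Pow(Add(6, Add(-3, Mul(-1, 7))), Rational(1, 2))), Rational(1, 2)))), Mul(Add(10, 6), -2)) = Add(Add(42, Mul(7, Pow(Add(1, Pow(Add(6, Add(-3, -7)), Rational(1, 2))), Rational(1, 2)))), Mul(16, -2)) = Add(Add(42, Mul(7, Pow(Add(1, Pow(Add(6, -10), Rational(1, 2))), Rational(1, 2)))), -32) = Add(Add(42, Mul(7, Pow(Add(1, Pow(-4, Rational(1, 2))), Rational(1, 2)))), -32) = Add(Add(42, Mul(7, Pow(Add(1, Mul(2, I)), Rational(1, 2)))), -32) = Add(10, Mul(7, Pow(Add(1, Mul(2, I)), Rational(1, 2))))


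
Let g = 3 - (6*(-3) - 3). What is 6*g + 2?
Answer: 146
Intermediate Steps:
g = 24 (g = 3 - (-18 - 3) = 3 - 1*(-21) = 3 + 21 = 24)
6*g + 2 = 6*24 + 2 = 144 + 2 = 146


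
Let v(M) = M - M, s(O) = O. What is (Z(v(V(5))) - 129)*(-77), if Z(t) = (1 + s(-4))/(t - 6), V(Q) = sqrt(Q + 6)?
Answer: 19789/2 ≈ 9894.5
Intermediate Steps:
V(Q) = sqrt(6 + Q)
v(M) = 0
Z(t) = -3/(-6 + t) (Z(t) = (1 - 4)/(t - 6) = -3/(-6 + t))
(Z(v(V(5))) - 129)*(-77) = (-3/(-6 + 0) - 129)*(-77) = (-3/(-6) - 129)*(-77) = (-3*(-1/6) - 129)*(-77) = (1/2 - 129)*(-77) = -257/2*(-77) = 19789/2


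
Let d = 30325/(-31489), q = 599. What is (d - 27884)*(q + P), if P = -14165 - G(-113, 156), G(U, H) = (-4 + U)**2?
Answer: 23931786975255/31489 ≈ 7.6000e+8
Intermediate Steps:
d = -30325/31489 (d = 30325*(-1/31489) = -30325/31489 ≈ -0.96303)
P = -27854 (P = -14165 - (-4 - 113)**2 = -14165 - 1*(-117)**2 = -14165 - 1*13689 = -14165 - 13689 = -27854)
(d - 27884)*(q + P) = (-30325/31489 - 27884)*(599 - 27854) = -878069601/31489*(-27255) = 23931786975255/31489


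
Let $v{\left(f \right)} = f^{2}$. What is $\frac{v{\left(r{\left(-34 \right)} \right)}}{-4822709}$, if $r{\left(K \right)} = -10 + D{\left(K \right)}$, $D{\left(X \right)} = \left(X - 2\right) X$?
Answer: $- \frac{1473796}{4822709} \approx -0.30559$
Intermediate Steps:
$D{\left(X \right)} = X \left(-2 + X\right)$ ($D{\left(X \right)} = \left(-2 + X\right) X = X \left(-2 + X\right)$)
$r{\left(K \right)} = -10 + K \left(-2 + K\right)$
$\frac{v{\left(r{\left(-34 \right)} \right)}}{-4822709} = \frac{\left(-10 - 34 \left(-2 - 34\right)\right)^{2}}{-4822709} = \left(-10 - -1224\right)^{2} \left(- \frac{1}{4822709}\right) = \left(-10 + 1224\right)^{2} \left(- \frac{1}{4822709}\right) = 1214^{2} \left(- \frac{1}{4822709}\right) = 1473796 \left(- \frac{1}{4822709}\right) = - \frac{1473796}{4822709}$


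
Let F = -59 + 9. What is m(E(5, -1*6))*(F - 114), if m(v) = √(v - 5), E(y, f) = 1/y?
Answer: -328*I*√30/5 ≈ -359.31*I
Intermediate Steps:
F = -50
m(v) = √(-5 + v)
m(E(5, -1*6))*(F - 114) = √(-5 + 1/5)*(-50 - 114) = √(-5 + ⅕)*(-164) = √(-24/5)*(-164) = (2*I*√30/5)*(-164) = -328*I*√30/5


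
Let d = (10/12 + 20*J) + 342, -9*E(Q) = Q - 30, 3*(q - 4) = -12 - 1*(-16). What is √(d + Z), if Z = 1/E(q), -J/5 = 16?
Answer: I*√15485055/111 ≈ 35.451*I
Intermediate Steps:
J = -80 (J = -5*16 = -80)
q = 16/3 (q = 4 + (-12 - 1*(-16))/3 = 4 + (-12 + 16)/3 = 4 + (⅓)*4 = 4 + 4/3 = 16/3 ≈ 5.3333)
E(Q) = 10/3 - Q/9 (E(Q) = -(Q - 30)/9 = -(-30 + Q)/9 = 10/3 - Q/9)
Z = 27/74 (Z = 1/(10/3 - ⅑*16/3) = 1/(10/3 - 16/27) = 1/(74/27) = 27/74 ≈ 0.36486)
d = -7543/6 (d = (10/12 + 20*(-80)) + 342 = (10*(1/12) - 1600) + 342 = (⅚ - 1600) + 342 = -9595/6 + 342 = -7543/6 ≈ -1257.2)
√(d + Z) = √(-7543/6 + 27/74) = √(-139505/111) = I*√15485055/111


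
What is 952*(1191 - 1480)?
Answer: -275128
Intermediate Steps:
952*(1191 - 1480) = 952*(-289) = -275128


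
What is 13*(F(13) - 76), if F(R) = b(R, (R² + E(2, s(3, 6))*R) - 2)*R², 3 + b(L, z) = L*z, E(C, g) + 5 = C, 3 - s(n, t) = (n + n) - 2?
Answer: 3648229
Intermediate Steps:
s(n, t) = 5 - 2*n (s(n, t) = 3 - ((n + n) - 2) = 3 - (2*n - 2) = 3 - (-2 + 2*n) = 3 + (2 - 2*n) = 5 - 2*n)
E(C, g) = -5 + C
b(L, z) = -3 + L*z
F(R) = R²*(-3 + R*(-2 + R² - 3*R)) (F(R) = (-3 + R*((R² + (-5 + 2)*R) - 2))*R² = (-3 + R*((R² - 3*R) - 2))*R² = (-3 + R*(-2 + R² - 3*R))*R² = R²*(-3 + R*(-2 + R² - 3*R)))
13*(F(13) - 76) = 13*(13²*(-3 + 13*(-2 + 13² - 3*13)) - 76) = 13*(169*(-3 + 13*(-2 + 169 - 39)) - 76) = 13*(169*(-3 + 13*128) - 76) = 13*(169*(-3 + 1664) - 76) = 13*(169*1661 - 76) = 13*(280709 - 76) = 13*280633 = 3648229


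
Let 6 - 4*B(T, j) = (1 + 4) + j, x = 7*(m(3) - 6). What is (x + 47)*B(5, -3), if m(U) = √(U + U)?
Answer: 5 + 7*√6 ≈ 22.146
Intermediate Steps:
m(U) = √2*√U (m(U) = √(2*U) = √2*√U)
x = -42 + 7*√6 (x = 7*(√2*√3 - 6) = 7*(√6 - 6) = 7*(-6 + √6) = -42 + 7*√6 ≈ -24.854)
B(T, j) = ¼ - j/4 (B(T, j) = 3/2 - ((1 + 4) + j)/4 = 3/2 - (5 + j)/4 = 3/2 + (-5/4 - j/4) = ¼ - j/4)
(x + 47)*B(5, -3) = ((-42 + 7*√6) + 47)*(¼ - ¼*(-3)) = (5 + 7*√6)*(¼ + ¾) = (5 + 7*√6)*1 = 5 + 7*√6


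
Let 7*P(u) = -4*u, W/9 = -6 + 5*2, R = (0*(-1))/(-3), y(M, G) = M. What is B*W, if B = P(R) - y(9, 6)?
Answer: -324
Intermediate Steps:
R = 0 (R = 0*(-⅓) = 0)
W = 36 (W = 9*(-6 + 5*2) = 9*(-6 + 10) = 9*4 = 36)
P(u) = -4*u/7 (P(u) = (-4*u)/7 = -4*u/7)
B = -9 (B = -4/7*0 - 1*9 = 0 - 9 = -9)
B*W = -9*36 = -324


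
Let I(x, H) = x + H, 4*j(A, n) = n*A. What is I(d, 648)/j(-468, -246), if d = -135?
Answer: 19/1066 ≈ 0.017824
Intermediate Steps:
j(A, n) = A*n/4 (j(A, n) = (n*A)/4 = (A*n)/4 = A*n/4)
I(x, H) = H + x
I(d, 648)/j(-468, -246) = (648 - 135)/(((¼)*(-468)*(-246))) = 513/28782 = 513*(1/28782) = 19/1066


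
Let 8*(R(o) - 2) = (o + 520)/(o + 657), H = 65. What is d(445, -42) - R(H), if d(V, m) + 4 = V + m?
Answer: 2292487/5776 ≈ 396.90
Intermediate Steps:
d(V, m) = -4 + V + m (d(V, m) = -4 + (V + m) = -4 + V + m)
R(o) = 2 + (520 + o)/(8*(657 + o)) (R(o) = 2 + ((o + 520)/(o + 657))/8 = 2 + ((520 + o)/(657 + o))/8 = 2 + (520 + o)/(8*(657 + o)))
d(445, -42) - R(H) = (-4 + 445 - 42) - (11032 + 17*65)/(8*(657 + 65)) = 399 - (11032 + 1105)/(8*722) = 399 - 12137/(8*722) = 399 - 1*12137/5776 = 399 - 12137/5776 = 2292487/5776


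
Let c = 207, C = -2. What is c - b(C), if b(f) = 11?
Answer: 196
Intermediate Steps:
c - b(C) = 207 - 1*11 = 207 - 11 = 196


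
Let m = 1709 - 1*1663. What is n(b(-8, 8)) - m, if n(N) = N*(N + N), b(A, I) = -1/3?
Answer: -412/9 ≈ -45.778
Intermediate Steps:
b(A, I) = -⅓ (b(A, I) = -1*⅓ = -⅓)
n(N) = 2*N² (n(N) = N*(2*N) = 2*N²)
m = 46 (m = 1709 - 1663 = 46)
n(b(-8, 8)) - m = 2*(-⅓)² - 1*46 = 2*(⅑) - 46 = 2/9 - 46 = -412/9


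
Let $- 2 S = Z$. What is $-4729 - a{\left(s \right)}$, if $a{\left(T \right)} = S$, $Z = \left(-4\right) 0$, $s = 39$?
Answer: $-4729$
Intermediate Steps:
$Z = 0$
$S = 0$ ($S = \left(- \frac{1}{2}\right) 0 = 0$)
$a{\left(T \right)} = 0$
$-4729 - a{\left(s \right)} = -4729 - 0 = -4729 + 0 = -4729$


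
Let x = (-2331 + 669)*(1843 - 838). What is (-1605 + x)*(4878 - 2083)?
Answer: -4673002425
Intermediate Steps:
x = -1670310 (x = -1662*1005 = -1670310)
(-1605 + x)*(4878 - 2083) = (-1605 - 1670310)*(4878 - 2083) = -1671915*2795 = -4673002425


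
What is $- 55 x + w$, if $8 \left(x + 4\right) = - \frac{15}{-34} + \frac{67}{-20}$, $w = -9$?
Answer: $\frac{125663}{544} \approx 231.0$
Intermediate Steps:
$x = - \frac{11869}{2720}$ ($x = -4 + \frac{- \frac{15}{-34} + \frac{67}{-20}}{8} = -4 + \frac{\left(-15\right) \left(- \frac{1}{34}\right) + 67 \left(- \frac{1}{20}\right)}{8} = -4 + \frac{\frac{15}{34} - \frac{67}{20}}{8} = -4 + \frac{1}{8} \left(- \frac{989}{340}\right) = -4 - \frac{989}{2720} = - \frac{11869}{2720} \approx -4.3636$)
$- 55 x + w = \left(-55\right) \left(- \frac{11869}{2720}\right) - 9 = \frac{130559}{544} - 9 = \frac{125663}{544}$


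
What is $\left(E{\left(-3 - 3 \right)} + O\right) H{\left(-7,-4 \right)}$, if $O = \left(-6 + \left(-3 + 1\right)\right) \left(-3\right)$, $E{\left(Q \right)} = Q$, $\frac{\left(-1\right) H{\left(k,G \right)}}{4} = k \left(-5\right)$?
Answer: $-2520$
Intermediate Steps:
$H{\left(k,G \right)} = 20 k$ ($H{\left(k,G \right)} = - 4 k \left(-5\right) = - 4 \left(- 5 k\right) = 20 k$)
$O = 24$ ($O = \left(-6 - 2\right) \left(-3\right) = \left(-8\right) \left(-3\right) = 24$)
$\left(E{\left(-3 - 3 \right)} + O\right) H{\left(-7,-4 \right)} = \left(\left(-3 - 3\right) + 24\right) 20 \left(-7\right) = \left(\left(-3 - 3\right) + 24\right) \left(-140\right) = \left(-6 + 24\right) \left(-140\right) = 18 \left(-140\right) = -2520$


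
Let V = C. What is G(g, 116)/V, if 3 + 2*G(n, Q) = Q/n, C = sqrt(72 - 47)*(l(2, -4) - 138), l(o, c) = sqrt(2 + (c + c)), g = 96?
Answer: 989/762000 + 43*I*sqrt(6)/4572000 ≈ 0.0012979 + 2.3038e-5*I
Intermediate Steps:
l(o, c) = sqrt(2 + 2*c)
C = -690 + 5*I*sqrt(6) (C = sqrt(72 - 47)*(sqrt(2 + 2*(-4)) - 138) = sqrt(25)*(sqrt(2 - 8) - 138) = 5*(sqrt(-6) - 138) = 5*(I*sqrt(6) - 138) = 5*(-138 + I*sqrt(6)) = -690 + 5*I*sqrt(6) ≈ -690.0 + 12.247*I)
V = -690 + 5*I*sqrt(6) ≈ -690.0 + 12.247*I
G(n, Q) = -3/2 + Q/(2*n) (G(n, Q) = -3/2 + (Q/n)/2 = -3/2 + Q/(2*n))
G(g, 116)/V = ((1/2)*(116 - 3*96)/96)/(-690 + 5*I*sqrt(6)) = ((1/2)*(1/96)*(116 - 288))/(-690 + 5*I*sqrt(6)) = ((1/2)*(1/96)*(-172))/(-690 + 5*I*sqrt(6)) = -43/(48*(-690 + 5*I*sqrt(6)))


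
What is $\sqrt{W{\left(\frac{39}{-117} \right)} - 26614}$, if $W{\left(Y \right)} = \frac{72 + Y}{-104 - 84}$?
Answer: $\frac{i \sqrt{2116482051}}{282} \approx 163.14 i$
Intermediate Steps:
$W{\left(Y \right)} = - \frac{18}{47} - \frac{Y}{188}$ ($W{\left(Y \right)} = \frac{72 + Y}{-188} = \left(72 + Y\right) \left(- \frac{1}{188}\right) = - \frac{18}{47} - \frac{Y}{188}$)
$\sqrt{W{\left(\frac{39}{-117} \right)} - 26614} = \sqrt{\left(- \frac{18}{47} - \frac{39 \frac{1}{-117}}{188}\right) - 26614} = \sqrt{\left(- \frac{18}{47} - \frac{39 \left(- \frac{1}{117}\right)}{188}\right) - 26614} = \sqrt{\left(- \frac{18}{47} - - \frac{1}{564}\right) - 26614} = \sqrt{\left(- \frac{18}{47} + \frac{1}{564}\right) - 26614} = \sqrt{- \frac{215}{564} - 26614} = \sqrt{- \frac{15010511}{564}} = \frac{i \sqrt{2116482051}}{282}$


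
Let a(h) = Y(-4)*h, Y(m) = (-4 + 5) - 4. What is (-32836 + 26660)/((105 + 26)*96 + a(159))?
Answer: -6176/12099 ≈ -0.51046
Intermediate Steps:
Y(m) = -3 (Y(m) = 1 - 4 = -3)
a(h) = -3*h
(-32836 + 26660)/((105 + 26)*96 + a(159)) = (-32836 + 26660)/((105 + 26)*96 - 3*159) = -6176/(131*96 - 477) = -6176/(12576 - 477) = -6176/12099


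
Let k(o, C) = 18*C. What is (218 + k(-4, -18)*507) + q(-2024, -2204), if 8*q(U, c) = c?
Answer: -328651/2 ≈ -1.6433e+5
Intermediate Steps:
q(U, c) = c/8
(218 + k(-4, -18)*507) + q(-2024, -2204) = (218 + (18*(-18))*507) + (⅛)*(-2204) = (218 - 324*507) - 551/2 = (218 - 164268) - 551/2 = -164050 - 551/2 = -328651/2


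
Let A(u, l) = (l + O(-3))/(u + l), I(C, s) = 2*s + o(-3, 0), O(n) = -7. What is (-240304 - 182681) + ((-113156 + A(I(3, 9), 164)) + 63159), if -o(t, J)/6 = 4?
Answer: -74730999/158 ≈ -4.7298e+5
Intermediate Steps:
o(t, J) = -24 (o(t, J) = -6*4 = -24)
I(C, s) = -24 + 2*s (I(C, s) = 2*s - 24 = -24 + 2*s)
A(u, l) = (-7 + l)/(l + u) (A(u, l) = (l - 7)/(u + l) = (-7 + l)/(l + u))
(-240304 - 182681) + ((-113156 + A(I(3, 9), 164)) + 63159) = (-240304 - 182681) + ((-113156 + (-7 + 164)/(164 + (-24 + 2*9))) + 63159) = -422985 + ((-113156 + 157/(164 + (-24 + 18))) + 63159) = -422985 + ((-113156 + 157/(164 - 6)) + 63159) = -422985 + ((-113156 + 157/158) + 63159) = -422985 + (-17878491/158 + 63159) = -422985 - 7899369/158 = -74730999/158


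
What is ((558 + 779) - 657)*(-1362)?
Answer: -926160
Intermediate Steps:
((558 + 779) - 657)*(-1362) = (1337 - 657)*(-1362) = 680*(-1362) = -926160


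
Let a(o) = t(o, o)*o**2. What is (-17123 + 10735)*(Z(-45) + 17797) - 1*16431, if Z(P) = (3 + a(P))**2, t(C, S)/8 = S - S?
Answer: -113761159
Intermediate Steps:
t(C, S) = 0 (t(C, S) = 8*(S - S) = 8*0 = 0)
a(o) = 0 (a(o) = 0*o**2 = 0)
Z(P) = 9 (Z(P) = (3 + 0)**2 = 3**2 = 9)
(-17123 + 10735)*(Z(-45) + 17797) - 1*16431 = (-17123 + 10735)*(9 + 17797) - 1*16431 = -6388*17806 - 16431 = -113744728 - 16431 = -113761159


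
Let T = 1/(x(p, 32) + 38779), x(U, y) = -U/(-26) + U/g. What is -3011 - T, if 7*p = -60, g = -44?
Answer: -116879927085/38817644 ≈ -3011.0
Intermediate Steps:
p = -60/7 (p = (1/7)*(-60) = -60/7 ≈ -8.5714)
x(U, y) = 9*U/572 (x(U, y) = -U/(-26) + U/(-44) = -U*(-1/26) + U*(-1/44) = U/26 - U/44 = 9*U/572)
T = 1001/38817644 (T = 1/((9/572)*(-60/7) + 38779) = 1/(-135/1001 + 38779) = 1/(38817644/1001) = 1001/38817644 ≈ 2.5787e-5)
-3011 - T = -3011 - 1*1001/38817644 = -3011 - 1001/38817644 = -116879927085/38817644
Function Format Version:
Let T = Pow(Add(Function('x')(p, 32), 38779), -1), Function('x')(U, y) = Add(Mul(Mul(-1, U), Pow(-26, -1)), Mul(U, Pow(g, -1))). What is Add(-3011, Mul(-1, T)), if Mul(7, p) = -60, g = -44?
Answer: Rational(-116879927085, 38817644) ≈ -3011.0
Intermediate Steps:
p = Rational(-60, 7) (p = Mul(Rational(1, 7), -60) = Rational(-60, 7) ≈ -8.5714)
Function('x')(U, y) = Mul(Rational(9, 572), U) (Function('x')(U, y) = Add(Mul(Mul(-1, U), Pow(-26, -1)), Mul(U, Pow(-44, -1))) = Add(Mul(Mul(-1, U), Rational(-1, 26)), Mul(U, Rational(-1, 44))) = Add(Mul(Rational(1, 26), U), Mul(Rational(-1, 44), U)) = Mul(Rational(9, 572), U))
T = Rational(1001, 38817644) (T = Pow(Add(Mul(Rational(9, 572), Rational(-60, 7)), 38779), -1) = Pow(Add(Rational(-135, 1001), 38779), -1) = Pow(Rational(38817644, 1001), -1) = Rational(1001, 38817644) ≈ 2.5787e-5)
Add(-3011, Mul(-1, T)) = Add(-3011, Mul(-1, Rational(1001, 38817644))) = Add(-3011, Rational(-1001, 38817644)) = Rational(-116879927085, 38817644)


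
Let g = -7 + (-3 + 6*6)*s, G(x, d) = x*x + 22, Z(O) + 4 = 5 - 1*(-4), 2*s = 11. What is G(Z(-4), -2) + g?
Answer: 443/2 ≈ 221.50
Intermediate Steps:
s = 11/2 (s = (1/2)*11 = 11/2 ≈ 5.5000)
Z(O) = 5 (Z(O) = -4 + (5 - 1*(-4)) = -4 + (5 + 4) = -4 + 9 = 5)
G(x, d) = 22 + x**2 (G(x, d) = x**2 + 22 = 22 + x**2)
g = 349/2 (g = -7 + (-3 + 6*6)*(11/2) = -7 + (-3 + 36)*(11/2) = -7 + 33*(11/2) = -7 + 363/2 = 349/2 ≈ 174.50)
G(Z(-4), -2) + g = (22 + 5**2) + 349/2 = (22 + 25) + 349/2 = 47 + 349/2 = 443/2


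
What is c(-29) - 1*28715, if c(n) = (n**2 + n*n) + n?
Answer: -27062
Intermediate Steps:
c(n) = n + 2*n**2 (c(n) = (n**2 + n**2) + n = 2*n**2 + n = n + 2*n**2)
c(-29) - 1*28715 = -29*(1 + 2*(-29)) - 1*28715 = -29*(1 - 58) - 28715 = -29*(-57) - 28715 = 1653 - 28715 = -27062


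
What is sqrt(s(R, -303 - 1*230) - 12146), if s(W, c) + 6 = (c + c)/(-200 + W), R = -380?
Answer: I*sqrt(1021828630)/290 ≈ 110.23*I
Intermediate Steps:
s(W, c) = -6 + 2*c/(-200 + W) (s(W, c) = -6 + (c + c)/(-200 + W) = -6 + (2*c)/(-200 + W) = -6 + 2*c/(-200 + W))
sqrt(s(R, -303 - 1*230) - 12146) = sqrt(2*(600 + (-303 - 1*230) - 3*(-380))/(-200 - 380) - 12146) = sqrt(2*(600 + (-303 - 230) + 1140)/(-580) - 12146) = sqrt(2*(-1/580)*(600 - 533 + 1140) - 12146) = sqrt(2*(-1/580)*1207 - 12146) = sqrt(-1207/290 - 12146) = sqrt(-3523547/290) = I*sqrt(1021828630)/290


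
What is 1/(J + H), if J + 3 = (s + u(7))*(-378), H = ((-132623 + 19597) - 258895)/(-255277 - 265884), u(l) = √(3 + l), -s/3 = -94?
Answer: -14476515676435199/1542977720830736255342 + 51334060917069*√10/1542977720830736255342 ≈ -9.2770e-6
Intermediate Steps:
s = 282 (s = -3*(-94) = 282)
H = 371921/521161 (H = (-113026 - 258895)/(-521161) = -371921*(-1/521161) = 371921/521161 ≈ 0.71364)
J = -106599 - 378*√10 (J = -3 + (282 + √(3 + 7))*(-378) = -3 + (282 + √10)*(-378) = -3 + (-106596 - 378*√10) = -106599 - 378*√10 ≈ -1.0779e+5)
1/(J + H) = 1/((-106599 - 378*√10) + 371921/521161) = 1/(-55554869518/521161 - 378*√10)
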